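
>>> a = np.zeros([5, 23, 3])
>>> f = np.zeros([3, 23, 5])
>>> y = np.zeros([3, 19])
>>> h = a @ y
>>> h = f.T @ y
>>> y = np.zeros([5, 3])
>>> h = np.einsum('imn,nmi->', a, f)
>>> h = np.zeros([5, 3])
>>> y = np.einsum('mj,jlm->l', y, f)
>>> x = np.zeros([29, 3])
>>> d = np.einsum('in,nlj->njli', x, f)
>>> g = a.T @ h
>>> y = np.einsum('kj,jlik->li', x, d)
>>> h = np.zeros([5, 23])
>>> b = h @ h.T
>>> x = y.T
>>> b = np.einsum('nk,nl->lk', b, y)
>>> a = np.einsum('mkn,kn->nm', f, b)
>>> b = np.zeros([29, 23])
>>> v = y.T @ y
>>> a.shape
(5, 3)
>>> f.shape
(3, 23, 5)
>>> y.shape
(5, 23)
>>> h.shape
(5, 23)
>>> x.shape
(23, 5)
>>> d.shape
(3, 5, 23, 29)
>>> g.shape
(3, 23, 3)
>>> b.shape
(29, 23)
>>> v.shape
(23, 23)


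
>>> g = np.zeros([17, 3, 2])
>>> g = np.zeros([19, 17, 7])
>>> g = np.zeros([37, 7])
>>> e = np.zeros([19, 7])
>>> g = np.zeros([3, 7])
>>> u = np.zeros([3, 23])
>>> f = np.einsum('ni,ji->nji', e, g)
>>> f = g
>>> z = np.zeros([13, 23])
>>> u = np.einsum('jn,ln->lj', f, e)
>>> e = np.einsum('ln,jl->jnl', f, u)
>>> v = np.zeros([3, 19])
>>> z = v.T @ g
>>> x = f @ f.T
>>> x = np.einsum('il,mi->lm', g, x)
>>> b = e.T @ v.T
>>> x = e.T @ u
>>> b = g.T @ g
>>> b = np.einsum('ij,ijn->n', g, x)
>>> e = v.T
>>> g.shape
(3, 7)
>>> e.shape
(19, 3)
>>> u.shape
(19, 3)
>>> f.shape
(3, 7)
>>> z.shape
(19, 7)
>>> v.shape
(3, 19)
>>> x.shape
(3, 7, 3)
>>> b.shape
(3,)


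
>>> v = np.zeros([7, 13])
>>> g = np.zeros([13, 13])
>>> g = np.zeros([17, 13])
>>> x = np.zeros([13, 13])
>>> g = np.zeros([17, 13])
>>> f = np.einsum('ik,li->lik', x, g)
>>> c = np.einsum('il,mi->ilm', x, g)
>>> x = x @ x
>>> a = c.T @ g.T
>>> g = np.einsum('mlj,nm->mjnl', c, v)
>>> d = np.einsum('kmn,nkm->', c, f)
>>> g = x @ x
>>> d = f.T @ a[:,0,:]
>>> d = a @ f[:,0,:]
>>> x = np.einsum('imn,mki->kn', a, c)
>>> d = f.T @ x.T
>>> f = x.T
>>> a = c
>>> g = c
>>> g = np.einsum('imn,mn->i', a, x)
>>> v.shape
(7, 13)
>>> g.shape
(13,)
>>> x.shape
(13, 17)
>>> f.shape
(17, 13)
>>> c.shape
(13, 13, 17)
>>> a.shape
(13, 13, 17)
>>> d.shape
(13, 13, 13)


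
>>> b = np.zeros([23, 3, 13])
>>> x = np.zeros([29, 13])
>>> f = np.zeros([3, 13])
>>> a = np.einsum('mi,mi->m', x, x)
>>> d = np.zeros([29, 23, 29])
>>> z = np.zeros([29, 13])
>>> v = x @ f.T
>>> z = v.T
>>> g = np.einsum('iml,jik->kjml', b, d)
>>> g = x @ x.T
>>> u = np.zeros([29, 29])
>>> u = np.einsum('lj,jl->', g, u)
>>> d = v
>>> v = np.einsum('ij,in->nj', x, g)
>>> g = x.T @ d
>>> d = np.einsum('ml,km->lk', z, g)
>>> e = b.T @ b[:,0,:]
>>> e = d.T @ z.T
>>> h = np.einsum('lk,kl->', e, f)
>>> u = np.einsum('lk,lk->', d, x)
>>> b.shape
(23, 3, 13)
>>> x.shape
(29, 13)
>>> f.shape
(3, 13)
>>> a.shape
(29,)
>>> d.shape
(29, 13)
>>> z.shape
(3, 29)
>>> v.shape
(29, 13)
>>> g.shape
(13, 3)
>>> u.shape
()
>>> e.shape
(13, 3)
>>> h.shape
()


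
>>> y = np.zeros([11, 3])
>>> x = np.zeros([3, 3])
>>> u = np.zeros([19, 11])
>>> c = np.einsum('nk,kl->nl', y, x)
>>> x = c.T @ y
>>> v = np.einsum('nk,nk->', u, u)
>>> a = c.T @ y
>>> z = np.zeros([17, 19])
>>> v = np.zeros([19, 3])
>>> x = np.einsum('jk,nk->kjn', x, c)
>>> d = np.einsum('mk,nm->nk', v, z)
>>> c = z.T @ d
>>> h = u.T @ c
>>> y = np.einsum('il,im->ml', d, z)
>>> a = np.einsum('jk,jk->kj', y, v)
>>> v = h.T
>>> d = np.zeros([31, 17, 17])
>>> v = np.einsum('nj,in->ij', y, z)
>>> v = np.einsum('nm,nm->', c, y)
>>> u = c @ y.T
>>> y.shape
(19, 3)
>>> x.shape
(3, 3, 11)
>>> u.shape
(19, 19)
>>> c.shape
(19, 3)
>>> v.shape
()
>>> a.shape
(3, 19)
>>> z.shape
(17, 19)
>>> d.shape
(31, 17, 17)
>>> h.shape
(11, 3)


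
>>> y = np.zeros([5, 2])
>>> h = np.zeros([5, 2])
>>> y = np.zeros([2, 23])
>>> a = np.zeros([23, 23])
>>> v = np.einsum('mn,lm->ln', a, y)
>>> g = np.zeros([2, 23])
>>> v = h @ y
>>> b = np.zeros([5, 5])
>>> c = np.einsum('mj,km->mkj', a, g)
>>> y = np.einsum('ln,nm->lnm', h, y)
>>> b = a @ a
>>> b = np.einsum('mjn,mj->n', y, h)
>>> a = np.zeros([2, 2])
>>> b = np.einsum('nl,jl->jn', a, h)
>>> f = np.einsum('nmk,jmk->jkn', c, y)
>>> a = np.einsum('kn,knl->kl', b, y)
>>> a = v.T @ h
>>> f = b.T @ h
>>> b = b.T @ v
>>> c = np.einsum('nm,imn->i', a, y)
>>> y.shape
(5, 2, 23)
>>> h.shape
(5, 2)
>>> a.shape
(23, 2)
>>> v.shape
(5, 23)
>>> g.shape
(2, 23)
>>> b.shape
(2, 23)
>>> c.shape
(5,)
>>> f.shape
(2, 2)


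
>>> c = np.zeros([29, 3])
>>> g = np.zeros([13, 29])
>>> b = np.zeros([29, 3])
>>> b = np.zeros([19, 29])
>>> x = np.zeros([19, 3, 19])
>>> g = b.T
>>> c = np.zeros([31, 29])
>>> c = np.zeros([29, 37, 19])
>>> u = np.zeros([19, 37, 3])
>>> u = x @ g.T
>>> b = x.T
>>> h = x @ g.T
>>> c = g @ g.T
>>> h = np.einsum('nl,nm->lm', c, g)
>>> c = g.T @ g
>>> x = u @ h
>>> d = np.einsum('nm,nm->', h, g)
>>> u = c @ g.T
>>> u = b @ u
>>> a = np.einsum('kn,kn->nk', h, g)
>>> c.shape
(19, 19)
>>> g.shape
(29, 19)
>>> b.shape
(19, 3, 19)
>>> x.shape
(19, 3, 19)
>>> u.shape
(19, 3, 29)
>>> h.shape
(29, 19)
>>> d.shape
()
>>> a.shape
(19, 29)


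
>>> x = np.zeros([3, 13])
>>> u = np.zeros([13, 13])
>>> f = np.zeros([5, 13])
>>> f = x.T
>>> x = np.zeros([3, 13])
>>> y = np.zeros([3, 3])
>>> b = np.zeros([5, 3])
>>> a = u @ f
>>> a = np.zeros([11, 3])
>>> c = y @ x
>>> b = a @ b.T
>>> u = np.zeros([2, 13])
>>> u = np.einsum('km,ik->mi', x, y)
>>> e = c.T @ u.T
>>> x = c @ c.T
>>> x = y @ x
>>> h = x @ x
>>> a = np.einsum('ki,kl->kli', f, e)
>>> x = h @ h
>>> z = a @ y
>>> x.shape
(3, 3)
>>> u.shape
(13, 3)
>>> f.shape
(13, 3)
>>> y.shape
(3, 3)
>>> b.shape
(11, 5)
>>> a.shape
(13, 13, 3)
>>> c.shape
(3, 13)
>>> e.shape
(13, 13)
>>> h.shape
(3, 3)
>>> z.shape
(13, 13, 3)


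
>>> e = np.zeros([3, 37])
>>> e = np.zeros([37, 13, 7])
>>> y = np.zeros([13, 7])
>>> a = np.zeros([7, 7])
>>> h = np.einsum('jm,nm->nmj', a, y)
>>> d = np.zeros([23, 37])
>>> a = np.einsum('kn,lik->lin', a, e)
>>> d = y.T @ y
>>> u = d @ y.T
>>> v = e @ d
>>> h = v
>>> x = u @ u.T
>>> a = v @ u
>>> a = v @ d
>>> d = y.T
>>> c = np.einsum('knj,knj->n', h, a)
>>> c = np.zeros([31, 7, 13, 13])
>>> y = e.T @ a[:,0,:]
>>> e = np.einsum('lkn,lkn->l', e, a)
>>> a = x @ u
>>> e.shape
(37,)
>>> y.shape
(7, 13, 7)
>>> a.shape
(7, 13)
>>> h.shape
(37, 13, 7)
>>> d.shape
(7, 13)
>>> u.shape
(7, 13)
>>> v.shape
(37, 13, 7)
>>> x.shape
(7, 7)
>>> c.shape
(31, 7, 13, 13)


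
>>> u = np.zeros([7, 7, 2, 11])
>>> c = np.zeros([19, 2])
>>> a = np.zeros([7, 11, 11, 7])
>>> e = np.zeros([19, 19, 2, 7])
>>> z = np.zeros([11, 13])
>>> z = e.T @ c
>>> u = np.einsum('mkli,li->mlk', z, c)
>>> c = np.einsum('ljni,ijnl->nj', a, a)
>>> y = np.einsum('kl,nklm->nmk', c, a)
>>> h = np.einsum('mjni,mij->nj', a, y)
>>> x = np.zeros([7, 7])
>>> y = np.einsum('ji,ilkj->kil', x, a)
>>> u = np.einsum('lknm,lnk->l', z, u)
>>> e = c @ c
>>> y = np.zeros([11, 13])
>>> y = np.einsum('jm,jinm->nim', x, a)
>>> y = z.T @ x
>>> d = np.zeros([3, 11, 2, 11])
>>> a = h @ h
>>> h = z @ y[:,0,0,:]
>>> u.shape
(7,)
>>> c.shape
(11, 11)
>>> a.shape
(11, 11)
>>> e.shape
(11, 11)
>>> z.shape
(7, 2, 19, 2)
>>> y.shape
(2, 19, 2, 7)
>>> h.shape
(7, 2, 19, 7)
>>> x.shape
(7, 7)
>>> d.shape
(3, 11, 2, 11)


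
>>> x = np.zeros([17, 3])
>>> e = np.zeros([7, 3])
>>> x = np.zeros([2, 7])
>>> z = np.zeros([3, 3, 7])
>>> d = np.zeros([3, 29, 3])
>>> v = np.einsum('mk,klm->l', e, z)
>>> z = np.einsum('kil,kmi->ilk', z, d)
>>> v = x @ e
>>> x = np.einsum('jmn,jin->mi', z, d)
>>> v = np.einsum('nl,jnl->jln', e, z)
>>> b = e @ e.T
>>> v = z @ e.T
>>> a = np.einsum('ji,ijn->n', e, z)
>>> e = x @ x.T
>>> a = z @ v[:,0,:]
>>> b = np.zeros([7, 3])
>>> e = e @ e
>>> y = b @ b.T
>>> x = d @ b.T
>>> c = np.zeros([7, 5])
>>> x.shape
(3, 29, 7)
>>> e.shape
(7, 7)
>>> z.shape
(3, 7, 3)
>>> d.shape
(3, 29, 3)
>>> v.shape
(3, 7, 7)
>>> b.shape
(7, 3)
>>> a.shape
(3, 7, 7)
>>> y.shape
(7, 7)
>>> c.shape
(7, 5)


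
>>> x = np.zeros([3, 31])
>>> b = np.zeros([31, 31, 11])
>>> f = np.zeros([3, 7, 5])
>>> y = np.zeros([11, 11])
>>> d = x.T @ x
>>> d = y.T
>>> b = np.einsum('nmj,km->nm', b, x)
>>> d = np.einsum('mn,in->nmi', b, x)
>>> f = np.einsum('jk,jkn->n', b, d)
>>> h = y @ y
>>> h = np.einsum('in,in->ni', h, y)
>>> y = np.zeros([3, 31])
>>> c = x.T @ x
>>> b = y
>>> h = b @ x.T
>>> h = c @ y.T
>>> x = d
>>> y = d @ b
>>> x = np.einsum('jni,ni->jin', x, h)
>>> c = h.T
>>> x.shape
(31, 3, 31)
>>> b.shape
(3, 31)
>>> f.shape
(3,)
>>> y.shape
(31, 31, 31)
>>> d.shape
(31, 31, 3)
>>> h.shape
(31, 3)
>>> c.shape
(3, 31)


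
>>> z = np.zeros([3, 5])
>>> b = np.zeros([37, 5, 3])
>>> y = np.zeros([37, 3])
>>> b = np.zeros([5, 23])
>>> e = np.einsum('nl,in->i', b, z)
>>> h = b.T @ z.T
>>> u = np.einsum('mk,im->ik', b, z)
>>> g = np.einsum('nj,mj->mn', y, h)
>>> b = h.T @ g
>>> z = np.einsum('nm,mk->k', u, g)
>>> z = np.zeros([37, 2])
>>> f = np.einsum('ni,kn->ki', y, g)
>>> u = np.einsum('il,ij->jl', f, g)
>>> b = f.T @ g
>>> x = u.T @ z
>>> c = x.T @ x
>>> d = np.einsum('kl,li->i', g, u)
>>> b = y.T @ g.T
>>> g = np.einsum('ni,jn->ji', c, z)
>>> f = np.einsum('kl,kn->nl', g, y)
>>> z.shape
(37, 2)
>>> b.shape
(3, 23)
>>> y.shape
(37, 3)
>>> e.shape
(3,)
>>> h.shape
(23, 3)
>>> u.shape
(37, 3)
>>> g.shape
(37, 2)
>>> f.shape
(3, 2)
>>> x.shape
(3, 2)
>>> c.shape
(2, 2)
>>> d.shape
(3,)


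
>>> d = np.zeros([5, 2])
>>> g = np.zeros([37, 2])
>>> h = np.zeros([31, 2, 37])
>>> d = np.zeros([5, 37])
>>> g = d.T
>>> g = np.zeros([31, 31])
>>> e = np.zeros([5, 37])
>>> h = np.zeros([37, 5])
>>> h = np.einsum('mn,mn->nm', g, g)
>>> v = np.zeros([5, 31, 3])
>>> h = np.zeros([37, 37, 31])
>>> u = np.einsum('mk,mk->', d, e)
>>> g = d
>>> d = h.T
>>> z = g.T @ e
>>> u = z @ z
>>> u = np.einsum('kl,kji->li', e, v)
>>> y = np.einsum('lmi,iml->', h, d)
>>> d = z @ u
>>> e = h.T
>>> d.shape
(37, 3)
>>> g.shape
(5, 37)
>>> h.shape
(37, 37, 31)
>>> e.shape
(31, 37, 37)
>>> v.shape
(5, 31, 3)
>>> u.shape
(37, 3)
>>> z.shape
(37, 37)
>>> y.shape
()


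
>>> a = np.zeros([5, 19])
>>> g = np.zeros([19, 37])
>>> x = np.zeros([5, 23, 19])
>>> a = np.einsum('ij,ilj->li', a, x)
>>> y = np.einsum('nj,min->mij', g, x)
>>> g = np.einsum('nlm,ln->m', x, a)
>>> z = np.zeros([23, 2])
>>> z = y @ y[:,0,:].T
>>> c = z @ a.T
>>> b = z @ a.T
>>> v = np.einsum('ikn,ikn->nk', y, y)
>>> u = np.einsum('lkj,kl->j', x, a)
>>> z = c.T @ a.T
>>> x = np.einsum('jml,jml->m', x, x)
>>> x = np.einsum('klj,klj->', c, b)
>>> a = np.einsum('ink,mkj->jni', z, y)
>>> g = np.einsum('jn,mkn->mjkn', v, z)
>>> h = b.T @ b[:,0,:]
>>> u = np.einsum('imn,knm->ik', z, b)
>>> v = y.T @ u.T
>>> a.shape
(37, 23, 23)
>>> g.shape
(23, 37, 23, 23)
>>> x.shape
()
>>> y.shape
(5, 23, 37)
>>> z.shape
(23, 23, 23)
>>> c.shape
(5, 23, 23)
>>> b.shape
(5, 23, 23)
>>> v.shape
(37, 23, 23)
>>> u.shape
(23, 5)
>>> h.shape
(23, 23, 23)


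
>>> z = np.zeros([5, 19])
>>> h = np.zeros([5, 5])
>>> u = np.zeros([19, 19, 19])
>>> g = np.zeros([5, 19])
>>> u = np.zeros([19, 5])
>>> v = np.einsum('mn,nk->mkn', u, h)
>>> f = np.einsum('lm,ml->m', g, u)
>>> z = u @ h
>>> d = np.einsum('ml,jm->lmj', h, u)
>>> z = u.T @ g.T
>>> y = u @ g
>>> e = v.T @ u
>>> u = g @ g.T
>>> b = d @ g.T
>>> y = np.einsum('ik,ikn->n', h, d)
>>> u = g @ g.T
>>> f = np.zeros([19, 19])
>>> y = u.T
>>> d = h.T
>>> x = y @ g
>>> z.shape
(5, 5)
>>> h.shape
(5, 5)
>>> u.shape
(5, 5)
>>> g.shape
(5, 19)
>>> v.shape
(19, 5, 5)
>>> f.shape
(19, 19)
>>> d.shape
(5, 5)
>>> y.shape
(5, 5)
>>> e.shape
(5, 5, 5)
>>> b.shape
(5, 5, 5)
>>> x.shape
(5, 19)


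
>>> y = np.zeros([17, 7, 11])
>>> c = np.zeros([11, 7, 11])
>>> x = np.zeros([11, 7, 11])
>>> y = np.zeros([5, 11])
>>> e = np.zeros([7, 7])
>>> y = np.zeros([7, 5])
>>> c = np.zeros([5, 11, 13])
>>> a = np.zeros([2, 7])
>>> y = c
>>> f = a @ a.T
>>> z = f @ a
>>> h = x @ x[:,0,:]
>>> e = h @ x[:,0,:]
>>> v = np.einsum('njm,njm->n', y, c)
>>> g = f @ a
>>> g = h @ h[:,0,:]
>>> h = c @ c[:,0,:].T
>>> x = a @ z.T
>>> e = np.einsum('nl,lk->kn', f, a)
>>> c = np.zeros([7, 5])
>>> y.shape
(5, 11, 13)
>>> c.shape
(7, 5)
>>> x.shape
(2, 2)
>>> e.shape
(7, 2)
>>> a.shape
(2, 7)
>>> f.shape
(2, 2)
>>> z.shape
(2, 7)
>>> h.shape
(5, 11, 5)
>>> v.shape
(5,)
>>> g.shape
(11, 7, 11)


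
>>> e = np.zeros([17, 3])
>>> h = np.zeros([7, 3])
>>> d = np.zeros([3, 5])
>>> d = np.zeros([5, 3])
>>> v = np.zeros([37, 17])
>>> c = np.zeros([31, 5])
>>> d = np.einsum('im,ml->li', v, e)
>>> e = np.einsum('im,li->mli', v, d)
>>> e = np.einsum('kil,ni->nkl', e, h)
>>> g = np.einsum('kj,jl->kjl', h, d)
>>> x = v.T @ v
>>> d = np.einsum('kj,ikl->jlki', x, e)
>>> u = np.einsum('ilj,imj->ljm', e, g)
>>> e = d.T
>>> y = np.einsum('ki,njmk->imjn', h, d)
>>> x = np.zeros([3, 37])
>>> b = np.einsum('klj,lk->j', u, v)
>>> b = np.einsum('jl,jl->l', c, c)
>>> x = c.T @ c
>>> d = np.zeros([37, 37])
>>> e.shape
(7, 17, 37, 17)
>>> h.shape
(7, 3)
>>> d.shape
(37, 37)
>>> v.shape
(37, 17)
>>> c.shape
(31, 5)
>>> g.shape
(7, 3, 37)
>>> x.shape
(5, 5)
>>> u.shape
(17, 37, 3)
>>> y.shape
(3, 17, 37, 17)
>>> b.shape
(5,)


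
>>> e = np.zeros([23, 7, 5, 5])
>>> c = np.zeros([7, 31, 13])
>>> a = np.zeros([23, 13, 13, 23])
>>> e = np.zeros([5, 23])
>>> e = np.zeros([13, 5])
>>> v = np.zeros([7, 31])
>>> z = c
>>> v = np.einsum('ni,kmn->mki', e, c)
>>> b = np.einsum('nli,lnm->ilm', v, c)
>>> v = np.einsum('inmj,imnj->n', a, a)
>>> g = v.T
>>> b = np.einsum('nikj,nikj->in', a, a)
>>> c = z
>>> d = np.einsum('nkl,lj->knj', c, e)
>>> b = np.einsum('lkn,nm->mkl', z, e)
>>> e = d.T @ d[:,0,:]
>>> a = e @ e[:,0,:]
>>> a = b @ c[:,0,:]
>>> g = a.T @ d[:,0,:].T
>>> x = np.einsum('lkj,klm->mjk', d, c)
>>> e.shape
(5, 7, 5)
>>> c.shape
(7, 31, 13)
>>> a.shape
(5, 31, 13)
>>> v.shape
(13,)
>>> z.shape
(7, 31, 13)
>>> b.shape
(5, 31, 7)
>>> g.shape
(13, 31, 31)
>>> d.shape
(31, 7, 5)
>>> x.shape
(13, 5, 7)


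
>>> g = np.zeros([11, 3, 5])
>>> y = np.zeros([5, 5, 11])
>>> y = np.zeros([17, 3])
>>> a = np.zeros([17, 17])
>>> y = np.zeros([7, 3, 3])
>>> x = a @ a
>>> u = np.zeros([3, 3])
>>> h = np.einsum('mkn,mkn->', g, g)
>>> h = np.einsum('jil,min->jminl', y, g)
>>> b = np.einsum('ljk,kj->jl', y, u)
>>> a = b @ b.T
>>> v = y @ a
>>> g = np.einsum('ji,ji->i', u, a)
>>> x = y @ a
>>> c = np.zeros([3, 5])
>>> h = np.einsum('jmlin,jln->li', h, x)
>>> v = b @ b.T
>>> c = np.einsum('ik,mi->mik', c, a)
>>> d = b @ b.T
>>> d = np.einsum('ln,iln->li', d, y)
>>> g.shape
(3,)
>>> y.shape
(7, 3, 3)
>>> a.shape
(3, 3)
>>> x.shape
(7, 3, 3)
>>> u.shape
(3, 3)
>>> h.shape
(3, 5)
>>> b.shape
(3, 7)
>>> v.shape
(3, 3)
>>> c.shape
(3, 3, 5)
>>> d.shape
(3, 7)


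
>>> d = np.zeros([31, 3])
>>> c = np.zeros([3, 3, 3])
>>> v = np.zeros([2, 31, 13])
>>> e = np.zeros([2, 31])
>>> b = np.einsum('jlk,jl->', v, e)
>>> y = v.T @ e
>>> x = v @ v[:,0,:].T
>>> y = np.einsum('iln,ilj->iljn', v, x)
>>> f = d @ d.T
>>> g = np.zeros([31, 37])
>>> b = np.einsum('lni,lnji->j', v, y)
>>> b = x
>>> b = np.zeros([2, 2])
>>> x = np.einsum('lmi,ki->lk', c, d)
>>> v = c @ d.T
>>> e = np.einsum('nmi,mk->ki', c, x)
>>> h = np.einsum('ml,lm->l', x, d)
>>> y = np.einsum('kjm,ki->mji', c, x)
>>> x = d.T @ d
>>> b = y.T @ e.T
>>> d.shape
(31, 3)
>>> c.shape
(3, 3, 3)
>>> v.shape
(3, 3, 31)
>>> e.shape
(31, 3)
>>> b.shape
(31, 3, 31)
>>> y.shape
(3, 3, 31)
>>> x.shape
(3, 3)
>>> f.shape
(31, 31)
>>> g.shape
(31, 37)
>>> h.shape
(31,)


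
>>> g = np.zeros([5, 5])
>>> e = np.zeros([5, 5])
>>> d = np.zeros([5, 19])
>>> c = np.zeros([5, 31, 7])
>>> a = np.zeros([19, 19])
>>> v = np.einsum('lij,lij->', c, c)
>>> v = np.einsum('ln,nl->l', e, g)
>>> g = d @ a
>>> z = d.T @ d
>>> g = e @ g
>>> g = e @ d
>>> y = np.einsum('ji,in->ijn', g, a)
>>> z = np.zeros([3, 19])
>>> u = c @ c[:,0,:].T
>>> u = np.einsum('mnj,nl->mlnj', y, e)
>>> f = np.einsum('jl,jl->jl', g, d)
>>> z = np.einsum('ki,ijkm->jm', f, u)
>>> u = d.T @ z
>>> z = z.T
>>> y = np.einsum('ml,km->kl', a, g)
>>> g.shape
(5, 19)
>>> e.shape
(5, 5)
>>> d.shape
(5, 19)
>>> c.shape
(5, 31, 7)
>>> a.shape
(19, 19)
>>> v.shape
(5,)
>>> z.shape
(19, 5)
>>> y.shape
(5, 19)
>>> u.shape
(19, 19)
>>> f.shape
(5, 19)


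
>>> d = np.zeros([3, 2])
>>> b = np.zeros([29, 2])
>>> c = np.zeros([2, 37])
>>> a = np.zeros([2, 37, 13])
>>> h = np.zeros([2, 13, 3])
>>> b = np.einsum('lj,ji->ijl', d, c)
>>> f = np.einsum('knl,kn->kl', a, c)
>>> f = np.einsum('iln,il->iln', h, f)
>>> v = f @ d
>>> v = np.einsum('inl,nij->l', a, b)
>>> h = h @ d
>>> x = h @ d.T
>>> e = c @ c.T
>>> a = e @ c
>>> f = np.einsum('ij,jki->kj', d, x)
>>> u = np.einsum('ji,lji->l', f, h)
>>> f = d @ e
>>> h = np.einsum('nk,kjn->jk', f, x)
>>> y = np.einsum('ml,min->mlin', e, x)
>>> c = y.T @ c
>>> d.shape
(3, 2)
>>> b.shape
(37, 2, 3)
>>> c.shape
(3, 13, 2, 37)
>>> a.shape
(2, 37)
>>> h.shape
(13, 2)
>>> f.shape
(3, 2)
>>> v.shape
(13,)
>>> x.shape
(2, 13, 3)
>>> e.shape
(2, 2)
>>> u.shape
(2,)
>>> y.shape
(2, 2, 13, 3)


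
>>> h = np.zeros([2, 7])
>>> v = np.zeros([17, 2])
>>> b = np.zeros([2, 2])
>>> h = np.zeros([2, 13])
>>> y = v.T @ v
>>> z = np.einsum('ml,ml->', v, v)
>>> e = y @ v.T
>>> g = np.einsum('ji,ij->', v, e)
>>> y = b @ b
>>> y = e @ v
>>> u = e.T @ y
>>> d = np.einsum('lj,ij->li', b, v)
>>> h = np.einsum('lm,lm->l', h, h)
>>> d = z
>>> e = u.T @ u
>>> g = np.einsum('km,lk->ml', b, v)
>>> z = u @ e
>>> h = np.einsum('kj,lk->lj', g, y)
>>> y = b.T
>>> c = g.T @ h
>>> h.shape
(2, 17)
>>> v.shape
(17, 2)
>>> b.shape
(2, 2)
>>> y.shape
(2, 2)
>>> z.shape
(17, 2)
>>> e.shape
(2, 2)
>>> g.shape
(2, 17)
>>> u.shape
(17, 2)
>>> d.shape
()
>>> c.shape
(17, 17)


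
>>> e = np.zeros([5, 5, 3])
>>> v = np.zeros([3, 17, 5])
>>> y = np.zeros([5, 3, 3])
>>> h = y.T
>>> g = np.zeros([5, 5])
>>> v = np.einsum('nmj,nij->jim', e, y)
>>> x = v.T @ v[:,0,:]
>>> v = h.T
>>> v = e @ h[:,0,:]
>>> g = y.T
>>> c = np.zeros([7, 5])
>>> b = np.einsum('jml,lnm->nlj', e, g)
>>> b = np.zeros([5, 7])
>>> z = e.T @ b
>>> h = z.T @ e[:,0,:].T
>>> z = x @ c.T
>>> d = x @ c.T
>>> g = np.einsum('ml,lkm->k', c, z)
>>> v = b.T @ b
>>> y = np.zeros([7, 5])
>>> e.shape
(5, 5, 3)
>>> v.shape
(7, 7)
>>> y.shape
(7, 5)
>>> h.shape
(7, 5, 5)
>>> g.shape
(3,)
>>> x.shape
(5, 3, 5)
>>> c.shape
(7, 5)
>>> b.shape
(5, 7)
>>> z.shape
(5, 3, 7)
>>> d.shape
(5, 3, 7)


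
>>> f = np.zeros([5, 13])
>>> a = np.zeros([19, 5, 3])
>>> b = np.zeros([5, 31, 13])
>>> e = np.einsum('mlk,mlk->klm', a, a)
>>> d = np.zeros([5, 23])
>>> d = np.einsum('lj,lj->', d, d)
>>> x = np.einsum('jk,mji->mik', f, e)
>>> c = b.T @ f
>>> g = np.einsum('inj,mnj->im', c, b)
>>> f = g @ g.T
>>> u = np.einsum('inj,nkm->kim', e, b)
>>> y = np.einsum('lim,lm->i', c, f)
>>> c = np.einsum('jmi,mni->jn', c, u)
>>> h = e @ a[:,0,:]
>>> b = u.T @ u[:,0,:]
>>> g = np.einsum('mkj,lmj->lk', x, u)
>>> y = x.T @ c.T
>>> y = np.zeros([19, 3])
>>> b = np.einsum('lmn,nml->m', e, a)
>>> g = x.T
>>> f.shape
(13, 13)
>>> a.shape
(19, 5, 3)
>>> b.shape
(5,)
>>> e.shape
(3, 5, 19)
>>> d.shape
()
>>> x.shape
(3, 19, 13)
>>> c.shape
(13, 3)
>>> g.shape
(13, 19, 3)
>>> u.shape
(31, 3, 13)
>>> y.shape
(19, 3)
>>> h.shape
(3, 5, 3)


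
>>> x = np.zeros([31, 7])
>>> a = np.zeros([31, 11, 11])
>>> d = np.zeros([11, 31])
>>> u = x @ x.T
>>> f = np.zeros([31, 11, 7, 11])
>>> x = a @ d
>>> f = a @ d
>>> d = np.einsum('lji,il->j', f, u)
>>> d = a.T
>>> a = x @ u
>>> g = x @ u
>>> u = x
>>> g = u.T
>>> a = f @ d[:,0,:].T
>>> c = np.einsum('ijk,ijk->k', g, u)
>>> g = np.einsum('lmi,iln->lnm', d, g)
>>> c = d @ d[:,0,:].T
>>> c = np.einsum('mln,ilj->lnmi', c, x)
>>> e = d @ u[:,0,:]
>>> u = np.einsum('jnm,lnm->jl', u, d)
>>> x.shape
(31, 11, 31)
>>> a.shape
(31, 11, 11)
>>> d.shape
(11, 11, 31)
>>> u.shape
(31, 11)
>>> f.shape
(31, 11, 31)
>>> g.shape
(11, 31, 11)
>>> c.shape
(11, 11, 11, 31)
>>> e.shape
(11, 11, 31)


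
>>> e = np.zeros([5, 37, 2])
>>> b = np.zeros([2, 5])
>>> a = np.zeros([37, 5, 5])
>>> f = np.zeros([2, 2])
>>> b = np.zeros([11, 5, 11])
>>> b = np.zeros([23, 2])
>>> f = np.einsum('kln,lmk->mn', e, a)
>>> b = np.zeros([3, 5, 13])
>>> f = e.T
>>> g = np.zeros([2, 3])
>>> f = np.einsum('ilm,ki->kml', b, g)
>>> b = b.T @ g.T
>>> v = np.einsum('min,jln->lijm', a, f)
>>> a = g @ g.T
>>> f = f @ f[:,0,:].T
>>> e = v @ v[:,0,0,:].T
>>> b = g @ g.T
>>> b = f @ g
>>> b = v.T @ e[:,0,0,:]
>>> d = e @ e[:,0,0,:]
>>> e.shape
(13, 5, 2, 13)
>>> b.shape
(37, 2, 5, 13)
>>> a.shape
(2, 2)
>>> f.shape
(2, 13, 2)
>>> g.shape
(2, 3)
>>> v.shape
(13, 5, 2, 37)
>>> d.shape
(13, 5, 2, 13)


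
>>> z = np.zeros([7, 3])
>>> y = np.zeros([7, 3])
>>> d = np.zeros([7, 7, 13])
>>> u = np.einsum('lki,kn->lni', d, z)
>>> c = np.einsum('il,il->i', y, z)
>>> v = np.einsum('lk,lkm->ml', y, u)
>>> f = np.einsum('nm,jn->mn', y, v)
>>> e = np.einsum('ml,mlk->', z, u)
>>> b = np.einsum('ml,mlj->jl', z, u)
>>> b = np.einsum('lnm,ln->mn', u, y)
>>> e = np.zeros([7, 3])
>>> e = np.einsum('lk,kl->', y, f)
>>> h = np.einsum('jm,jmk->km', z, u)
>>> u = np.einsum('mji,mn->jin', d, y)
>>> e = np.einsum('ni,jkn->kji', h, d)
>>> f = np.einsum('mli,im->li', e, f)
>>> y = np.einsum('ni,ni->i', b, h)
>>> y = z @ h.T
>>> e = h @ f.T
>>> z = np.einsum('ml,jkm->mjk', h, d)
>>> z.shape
(13, 7, 7)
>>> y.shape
(7, 13)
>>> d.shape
(7, 7, 13)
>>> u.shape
(7, 13, 3)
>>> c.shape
(7,)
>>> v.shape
(13, 7)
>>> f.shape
(7, 3)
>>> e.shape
(13, 7)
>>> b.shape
(13, 3)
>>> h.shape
(13, 3)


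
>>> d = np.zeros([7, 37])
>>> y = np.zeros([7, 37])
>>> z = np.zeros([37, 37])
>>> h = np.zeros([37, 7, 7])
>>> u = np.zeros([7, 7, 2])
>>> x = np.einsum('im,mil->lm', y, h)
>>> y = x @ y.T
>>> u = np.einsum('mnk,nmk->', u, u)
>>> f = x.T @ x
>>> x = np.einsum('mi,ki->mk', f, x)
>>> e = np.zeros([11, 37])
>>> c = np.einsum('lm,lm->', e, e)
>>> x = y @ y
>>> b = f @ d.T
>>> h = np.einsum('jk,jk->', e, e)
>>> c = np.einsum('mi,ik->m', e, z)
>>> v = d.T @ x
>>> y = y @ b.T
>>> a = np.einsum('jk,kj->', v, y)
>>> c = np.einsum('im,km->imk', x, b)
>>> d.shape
(7, 37)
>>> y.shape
(7, 37)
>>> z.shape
(37, 37)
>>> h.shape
()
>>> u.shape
()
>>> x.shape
(7, 7)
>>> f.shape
(37, 37)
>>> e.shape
(11, 37)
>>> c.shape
(7, 7, 37)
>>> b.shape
(37, 7)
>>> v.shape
(37, 7)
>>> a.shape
()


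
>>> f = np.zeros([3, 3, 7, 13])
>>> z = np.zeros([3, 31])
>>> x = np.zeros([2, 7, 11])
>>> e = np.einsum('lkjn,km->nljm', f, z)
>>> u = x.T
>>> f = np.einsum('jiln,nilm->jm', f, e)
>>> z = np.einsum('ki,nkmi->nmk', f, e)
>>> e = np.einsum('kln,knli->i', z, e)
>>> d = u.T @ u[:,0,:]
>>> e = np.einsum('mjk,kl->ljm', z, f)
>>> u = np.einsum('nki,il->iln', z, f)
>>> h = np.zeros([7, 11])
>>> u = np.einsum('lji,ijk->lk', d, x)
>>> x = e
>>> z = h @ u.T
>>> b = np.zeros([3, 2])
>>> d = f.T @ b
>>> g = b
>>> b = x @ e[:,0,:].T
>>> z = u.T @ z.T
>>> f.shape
(3, 31)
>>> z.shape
(11, 7)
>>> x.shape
(31, 7, 13)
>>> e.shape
(31, 7, 13)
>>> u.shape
(2, 11)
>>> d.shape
(31, 2)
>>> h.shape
(7, 11)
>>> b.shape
(31, 7, 31)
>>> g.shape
(3, 2)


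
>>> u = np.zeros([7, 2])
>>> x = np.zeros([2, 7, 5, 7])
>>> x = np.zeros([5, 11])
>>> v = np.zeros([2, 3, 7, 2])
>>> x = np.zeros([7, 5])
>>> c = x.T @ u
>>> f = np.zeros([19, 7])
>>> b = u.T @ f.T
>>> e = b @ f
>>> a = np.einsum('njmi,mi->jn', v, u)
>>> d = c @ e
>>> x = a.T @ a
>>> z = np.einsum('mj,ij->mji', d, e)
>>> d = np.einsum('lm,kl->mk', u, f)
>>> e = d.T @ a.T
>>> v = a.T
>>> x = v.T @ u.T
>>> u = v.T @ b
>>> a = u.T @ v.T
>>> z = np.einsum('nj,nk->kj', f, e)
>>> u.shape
(3, 19)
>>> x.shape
(3, 7)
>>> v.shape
(2, 3)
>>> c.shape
(5, 2)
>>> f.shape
(19, 7)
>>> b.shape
(2, 19)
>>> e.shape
(19, 3)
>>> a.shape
(19, 2)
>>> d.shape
(2, 19)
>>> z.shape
(3, 7)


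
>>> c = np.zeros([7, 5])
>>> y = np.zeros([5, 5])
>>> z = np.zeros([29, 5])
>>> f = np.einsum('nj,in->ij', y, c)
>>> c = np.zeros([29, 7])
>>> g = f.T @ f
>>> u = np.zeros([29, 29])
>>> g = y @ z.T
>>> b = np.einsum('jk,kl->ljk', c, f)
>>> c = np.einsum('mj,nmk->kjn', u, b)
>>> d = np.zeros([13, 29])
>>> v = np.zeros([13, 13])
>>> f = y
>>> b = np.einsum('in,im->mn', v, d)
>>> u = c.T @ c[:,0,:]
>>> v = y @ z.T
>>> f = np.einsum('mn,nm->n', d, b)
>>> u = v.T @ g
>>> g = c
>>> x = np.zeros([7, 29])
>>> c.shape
(7, 29, 5)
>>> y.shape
(5, 5)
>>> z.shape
(29, 5)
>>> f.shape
(29,)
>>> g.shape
(7, 29, 5)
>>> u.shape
(29, 29)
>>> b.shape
(29, 13)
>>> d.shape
(13, 29)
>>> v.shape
(5, 29)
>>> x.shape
(7, 29)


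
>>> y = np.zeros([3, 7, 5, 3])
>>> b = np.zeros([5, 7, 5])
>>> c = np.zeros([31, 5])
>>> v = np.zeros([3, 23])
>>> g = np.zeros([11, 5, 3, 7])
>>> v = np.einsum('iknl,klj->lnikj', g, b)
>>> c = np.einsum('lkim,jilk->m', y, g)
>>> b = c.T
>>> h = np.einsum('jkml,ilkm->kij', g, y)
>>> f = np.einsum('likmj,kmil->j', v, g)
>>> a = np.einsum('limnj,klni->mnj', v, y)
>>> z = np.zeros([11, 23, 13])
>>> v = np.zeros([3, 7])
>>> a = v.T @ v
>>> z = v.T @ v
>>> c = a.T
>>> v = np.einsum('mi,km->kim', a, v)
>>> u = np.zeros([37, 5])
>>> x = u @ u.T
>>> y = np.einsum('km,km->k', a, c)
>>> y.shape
(7,)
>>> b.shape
(3,)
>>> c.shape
(7, 7)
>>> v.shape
(3, 7, 7)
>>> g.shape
(11, 5, 3, 7)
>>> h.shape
(5, 3, 11)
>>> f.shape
(5,)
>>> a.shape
(7, 7)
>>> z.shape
(7, 7)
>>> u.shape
(37, 5)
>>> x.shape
(37, 37)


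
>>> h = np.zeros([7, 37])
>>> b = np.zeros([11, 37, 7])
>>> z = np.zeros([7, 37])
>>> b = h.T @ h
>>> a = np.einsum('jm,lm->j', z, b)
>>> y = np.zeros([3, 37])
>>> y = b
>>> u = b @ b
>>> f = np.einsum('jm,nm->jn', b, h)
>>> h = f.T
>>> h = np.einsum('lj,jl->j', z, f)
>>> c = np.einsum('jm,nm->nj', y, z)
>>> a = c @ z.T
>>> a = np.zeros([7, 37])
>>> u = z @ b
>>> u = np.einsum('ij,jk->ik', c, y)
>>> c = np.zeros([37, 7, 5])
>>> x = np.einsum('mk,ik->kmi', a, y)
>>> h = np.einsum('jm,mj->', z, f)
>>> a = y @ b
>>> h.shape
()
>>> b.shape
(37, 37)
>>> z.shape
(7, 37)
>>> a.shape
(37, 37)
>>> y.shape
(37, 37)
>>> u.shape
(7, 37)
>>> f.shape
(37, 7)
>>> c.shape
(37, 7, 5)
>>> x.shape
(37, 7, 37)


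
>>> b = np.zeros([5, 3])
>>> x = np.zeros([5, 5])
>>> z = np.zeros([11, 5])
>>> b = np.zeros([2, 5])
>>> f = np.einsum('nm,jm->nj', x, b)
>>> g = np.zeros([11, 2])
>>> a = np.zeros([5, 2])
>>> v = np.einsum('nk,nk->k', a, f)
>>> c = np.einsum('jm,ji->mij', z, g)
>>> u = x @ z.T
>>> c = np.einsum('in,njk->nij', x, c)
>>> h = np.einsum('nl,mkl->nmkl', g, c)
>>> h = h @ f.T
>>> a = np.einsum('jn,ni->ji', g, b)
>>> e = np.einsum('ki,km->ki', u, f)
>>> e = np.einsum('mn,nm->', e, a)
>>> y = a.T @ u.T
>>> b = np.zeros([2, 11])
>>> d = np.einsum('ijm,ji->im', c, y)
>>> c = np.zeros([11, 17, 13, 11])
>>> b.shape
(2, 11)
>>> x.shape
(5, 5)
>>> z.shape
(11, 5)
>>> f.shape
(5, 2)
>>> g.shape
(11, 2)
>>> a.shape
(11, 5)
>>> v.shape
(2,)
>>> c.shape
(11, 17, 13, 11)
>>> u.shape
(5, 11)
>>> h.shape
(11, 5, 5, 5)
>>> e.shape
()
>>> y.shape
(5, 5)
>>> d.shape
(5, 2)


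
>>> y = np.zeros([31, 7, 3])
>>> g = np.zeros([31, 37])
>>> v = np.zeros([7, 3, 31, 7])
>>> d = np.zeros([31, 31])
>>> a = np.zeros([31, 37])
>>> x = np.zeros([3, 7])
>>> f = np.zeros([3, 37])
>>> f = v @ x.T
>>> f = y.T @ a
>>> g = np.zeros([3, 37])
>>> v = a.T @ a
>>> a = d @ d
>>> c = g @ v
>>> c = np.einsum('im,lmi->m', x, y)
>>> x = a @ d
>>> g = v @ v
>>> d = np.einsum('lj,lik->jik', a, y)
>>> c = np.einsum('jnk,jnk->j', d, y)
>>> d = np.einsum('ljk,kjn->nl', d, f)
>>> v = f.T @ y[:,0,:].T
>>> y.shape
(31, 7, 3)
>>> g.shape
(37, 37)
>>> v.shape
(37, 7, 31)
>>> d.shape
(37, 31)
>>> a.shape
(31, 31)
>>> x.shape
(31, 31)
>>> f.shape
(3, 7, 37)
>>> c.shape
(31,)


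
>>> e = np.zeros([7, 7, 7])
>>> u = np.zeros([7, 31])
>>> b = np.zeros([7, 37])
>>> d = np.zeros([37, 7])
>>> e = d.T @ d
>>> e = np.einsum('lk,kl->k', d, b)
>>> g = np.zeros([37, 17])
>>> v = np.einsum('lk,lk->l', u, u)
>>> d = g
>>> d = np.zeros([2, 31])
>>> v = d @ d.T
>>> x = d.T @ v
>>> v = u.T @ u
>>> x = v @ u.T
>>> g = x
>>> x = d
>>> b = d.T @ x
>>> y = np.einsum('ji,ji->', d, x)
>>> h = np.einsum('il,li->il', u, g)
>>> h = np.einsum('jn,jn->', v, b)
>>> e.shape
(7,)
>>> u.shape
(7, 31)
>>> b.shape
(31, 31)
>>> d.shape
(2, 31)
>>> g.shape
(31, 7)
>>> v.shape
(31, 31)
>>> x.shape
(2, 31)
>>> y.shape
()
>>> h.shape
()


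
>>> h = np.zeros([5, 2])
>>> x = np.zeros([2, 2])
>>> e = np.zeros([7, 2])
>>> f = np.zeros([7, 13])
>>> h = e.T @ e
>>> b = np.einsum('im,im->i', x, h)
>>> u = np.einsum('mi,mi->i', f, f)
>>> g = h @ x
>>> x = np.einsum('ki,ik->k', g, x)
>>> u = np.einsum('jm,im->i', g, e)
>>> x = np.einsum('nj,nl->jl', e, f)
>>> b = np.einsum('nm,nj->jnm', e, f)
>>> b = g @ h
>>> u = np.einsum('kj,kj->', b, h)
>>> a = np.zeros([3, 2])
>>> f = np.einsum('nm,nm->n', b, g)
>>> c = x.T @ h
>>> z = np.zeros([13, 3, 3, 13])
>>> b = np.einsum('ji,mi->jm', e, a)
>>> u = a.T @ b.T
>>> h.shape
(2, 2)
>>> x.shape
(2, 13)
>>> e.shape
(7, 2)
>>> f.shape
(2,)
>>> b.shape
(7, 3)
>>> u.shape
(2, 7)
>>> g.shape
(2, 2)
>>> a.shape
(3, 2)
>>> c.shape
(13, 2)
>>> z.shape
(13, 3, 3, 13)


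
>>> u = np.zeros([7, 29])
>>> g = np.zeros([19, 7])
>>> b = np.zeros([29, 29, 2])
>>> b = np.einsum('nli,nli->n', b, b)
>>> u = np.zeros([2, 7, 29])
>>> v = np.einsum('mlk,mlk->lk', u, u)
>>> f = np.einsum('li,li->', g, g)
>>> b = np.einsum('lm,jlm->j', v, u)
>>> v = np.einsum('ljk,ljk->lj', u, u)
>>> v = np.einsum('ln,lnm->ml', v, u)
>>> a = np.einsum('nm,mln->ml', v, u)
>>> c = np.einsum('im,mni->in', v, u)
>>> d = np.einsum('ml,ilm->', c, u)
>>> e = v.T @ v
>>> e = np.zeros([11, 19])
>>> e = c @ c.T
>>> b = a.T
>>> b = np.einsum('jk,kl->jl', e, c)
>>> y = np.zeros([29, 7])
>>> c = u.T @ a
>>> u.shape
(2, 7, 29)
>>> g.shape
(19, 7)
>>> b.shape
(29, 7)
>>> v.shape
(29, 2)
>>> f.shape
()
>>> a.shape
(2, 7)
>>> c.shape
(29, 7, 7)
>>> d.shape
()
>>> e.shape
(29, 29)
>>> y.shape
(29, 7)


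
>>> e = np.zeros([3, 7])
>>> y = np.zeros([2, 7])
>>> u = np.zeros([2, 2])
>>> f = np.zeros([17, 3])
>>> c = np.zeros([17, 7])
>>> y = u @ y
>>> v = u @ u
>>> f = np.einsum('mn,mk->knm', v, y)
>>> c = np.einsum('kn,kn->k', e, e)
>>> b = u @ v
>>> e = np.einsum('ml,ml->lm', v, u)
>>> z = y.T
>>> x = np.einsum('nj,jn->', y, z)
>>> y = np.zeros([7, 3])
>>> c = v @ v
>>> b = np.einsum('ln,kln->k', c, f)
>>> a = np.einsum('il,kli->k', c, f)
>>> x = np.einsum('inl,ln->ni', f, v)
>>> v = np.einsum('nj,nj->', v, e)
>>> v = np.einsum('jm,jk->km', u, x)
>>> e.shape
(2, 2)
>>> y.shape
(7, 3)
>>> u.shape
(2, 2)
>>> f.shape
(7, 2, 2)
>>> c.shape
(2, 2)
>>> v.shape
(7, 2)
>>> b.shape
(7,)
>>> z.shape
(7, 2)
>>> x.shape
(2, 7)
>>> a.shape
(7,)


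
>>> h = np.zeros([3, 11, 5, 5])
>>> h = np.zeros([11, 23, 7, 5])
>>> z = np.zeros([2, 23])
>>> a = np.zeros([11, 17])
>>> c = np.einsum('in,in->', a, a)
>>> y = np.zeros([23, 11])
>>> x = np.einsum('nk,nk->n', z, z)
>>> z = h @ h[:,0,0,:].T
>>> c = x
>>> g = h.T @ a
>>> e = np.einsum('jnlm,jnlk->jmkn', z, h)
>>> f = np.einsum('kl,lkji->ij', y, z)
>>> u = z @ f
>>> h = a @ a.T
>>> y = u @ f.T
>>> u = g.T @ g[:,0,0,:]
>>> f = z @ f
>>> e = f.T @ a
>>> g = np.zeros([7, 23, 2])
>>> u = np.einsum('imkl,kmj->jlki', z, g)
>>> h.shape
(11, 11)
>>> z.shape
(11, 23, 7, 11)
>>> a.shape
(11, 17)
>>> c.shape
(2,)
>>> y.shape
(11, 23, 7, 11)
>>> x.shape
(2,)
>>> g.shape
(7, 23, 2)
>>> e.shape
(7, 7, 23, 17)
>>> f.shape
(11, 23, 7, 7)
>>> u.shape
(2, 11, 7, 11)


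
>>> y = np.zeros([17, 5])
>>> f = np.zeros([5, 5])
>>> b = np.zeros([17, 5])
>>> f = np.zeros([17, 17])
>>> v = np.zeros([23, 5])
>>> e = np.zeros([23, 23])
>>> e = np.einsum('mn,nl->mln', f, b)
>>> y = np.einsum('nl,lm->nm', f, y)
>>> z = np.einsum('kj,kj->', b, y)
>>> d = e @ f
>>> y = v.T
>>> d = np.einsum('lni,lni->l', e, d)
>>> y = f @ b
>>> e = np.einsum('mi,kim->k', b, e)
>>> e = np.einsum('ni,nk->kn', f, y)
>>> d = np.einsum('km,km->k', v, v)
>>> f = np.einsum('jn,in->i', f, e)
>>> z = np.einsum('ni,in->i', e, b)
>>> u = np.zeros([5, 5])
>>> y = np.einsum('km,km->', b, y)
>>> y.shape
()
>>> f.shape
(5,)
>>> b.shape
(17, 5)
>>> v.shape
(23, 5)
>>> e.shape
(5, 17)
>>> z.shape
(17,)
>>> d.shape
(23,)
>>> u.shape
(5, 5)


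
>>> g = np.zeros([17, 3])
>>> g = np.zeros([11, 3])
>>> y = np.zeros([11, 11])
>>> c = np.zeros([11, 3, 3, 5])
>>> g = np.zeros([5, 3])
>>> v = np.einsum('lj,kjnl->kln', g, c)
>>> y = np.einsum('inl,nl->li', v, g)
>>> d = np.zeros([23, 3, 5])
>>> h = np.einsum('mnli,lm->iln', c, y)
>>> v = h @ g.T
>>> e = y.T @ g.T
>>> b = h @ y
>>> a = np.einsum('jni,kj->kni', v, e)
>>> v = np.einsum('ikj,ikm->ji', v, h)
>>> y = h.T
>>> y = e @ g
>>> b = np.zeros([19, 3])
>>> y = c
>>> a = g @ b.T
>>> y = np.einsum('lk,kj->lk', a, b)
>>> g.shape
(5, 3)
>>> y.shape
(5, 19)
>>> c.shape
(11, 3, 3, 5)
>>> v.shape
(5, 5)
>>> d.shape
(23, 3, 5)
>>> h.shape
(5, 3, 3)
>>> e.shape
(11, 5)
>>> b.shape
(19, 3)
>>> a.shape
(5, 19)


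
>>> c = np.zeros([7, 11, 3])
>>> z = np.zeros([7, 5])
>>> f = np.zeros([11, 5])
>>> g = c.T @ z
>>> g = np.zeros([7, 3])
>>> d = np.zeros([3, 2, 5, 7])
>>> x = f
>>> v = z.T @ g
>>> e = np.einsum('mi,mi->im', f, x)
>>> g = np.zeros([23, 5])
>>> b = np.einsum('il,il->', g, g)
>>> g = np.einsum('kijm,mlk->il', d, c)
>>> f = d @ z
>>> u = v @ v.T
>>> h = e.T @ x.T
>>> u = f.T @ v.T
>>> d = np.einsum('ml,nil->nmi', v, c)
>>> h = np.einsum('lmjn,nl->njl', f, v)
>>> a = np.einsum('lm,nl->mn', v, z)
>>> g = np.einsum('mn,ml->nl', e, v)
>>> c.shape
(7, 11, 3)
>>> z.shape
(7, 5)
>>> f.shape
(3, 2, 5, 5)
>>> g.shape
(11, 3)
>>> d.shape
(7, 5, 11)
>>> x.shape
(11, 5)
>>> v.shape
(5, 3)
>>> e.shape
(5, 11)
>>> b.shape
()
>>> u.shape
(5, 5, 2, 5)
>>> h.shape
(5, 5, 3)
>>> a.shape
(3, 7)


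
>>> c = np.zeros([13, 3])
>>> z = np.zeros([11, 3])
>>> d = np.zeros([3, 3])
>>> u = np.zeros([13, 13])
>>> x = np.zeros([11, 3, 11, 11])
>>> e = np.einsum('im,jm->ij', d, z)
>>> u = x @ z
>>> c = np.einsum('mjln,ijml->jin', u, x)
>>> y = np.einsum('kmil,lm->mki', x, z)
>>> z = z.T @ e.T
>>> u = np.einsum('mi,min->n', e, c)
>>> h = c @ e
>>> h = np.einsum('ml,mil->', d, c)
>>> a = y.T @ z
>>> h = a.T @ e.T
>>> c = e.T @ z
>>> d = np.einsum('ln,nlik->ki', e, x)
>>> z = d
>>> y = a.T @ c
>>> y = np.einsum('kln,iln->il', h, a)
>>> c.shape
(11, 3)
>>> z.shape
(11, 11)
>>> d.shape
(11, 11)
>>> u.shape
(3,)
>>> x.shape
(11, 3, 11, 11)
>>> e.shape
(3, 11)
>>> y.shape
(11, 11)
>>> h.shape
(3, 11, 3)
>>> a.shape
(11, 11, 3)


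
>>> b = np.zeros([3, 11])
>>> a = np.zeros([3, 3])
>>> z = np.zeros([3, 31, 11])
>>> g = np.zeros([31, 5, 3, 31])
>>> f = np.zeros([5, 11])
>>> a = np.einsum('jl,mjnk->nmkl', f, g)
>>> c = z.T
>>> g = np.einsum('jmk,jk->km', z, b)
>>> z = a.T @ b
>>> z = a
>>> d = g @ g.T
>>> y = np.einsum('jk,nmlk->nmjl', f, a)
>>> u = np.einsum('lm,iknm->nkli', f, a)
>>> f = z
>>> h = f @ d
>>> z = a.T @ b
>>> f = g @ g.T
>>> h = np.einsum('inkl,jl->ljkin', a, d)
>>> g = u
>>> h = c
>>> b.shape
(3, 11)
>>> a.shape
(3, 31, 31, 11)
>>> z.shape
(11, 31, 31, 11)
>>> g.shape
(31, 31, 5, 3)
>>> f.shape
(11, 11)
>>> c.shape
(11, 31, 3)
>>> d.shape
(11, 11)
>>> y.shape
(3, 31, 5, 31)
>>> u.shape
(31, 31, 5, 3)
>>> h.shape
(11, 31, 3)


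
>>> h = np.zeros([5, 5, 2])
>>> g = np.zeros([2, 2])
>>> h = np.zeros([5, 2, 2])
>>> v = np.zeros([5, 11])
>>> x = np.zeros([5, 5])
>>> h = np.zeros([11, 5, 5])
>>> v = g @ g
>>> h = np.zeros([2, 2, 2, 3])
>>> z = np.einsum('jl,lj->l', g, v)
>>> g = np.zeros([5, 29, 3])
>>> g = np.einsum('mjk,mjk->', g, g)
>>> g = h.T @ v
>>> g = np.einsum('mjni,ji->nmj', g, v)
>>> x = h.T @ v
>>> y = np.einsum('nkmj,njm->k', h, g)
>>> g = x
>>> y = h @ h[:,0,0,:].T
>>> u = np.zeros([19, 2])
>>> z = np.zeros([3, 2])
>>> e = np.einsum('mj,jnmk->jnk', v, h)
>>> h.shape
(2, 2, 2, 3)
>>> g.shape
(3, 2, 2, 2)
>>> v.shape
(2, 2)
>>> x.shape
(3, 2, 2, 2)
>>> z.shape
(3, 2)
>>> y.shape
(2, 2, 2, 2)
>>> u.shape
(19, 2)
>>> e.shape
(2, 2, 3)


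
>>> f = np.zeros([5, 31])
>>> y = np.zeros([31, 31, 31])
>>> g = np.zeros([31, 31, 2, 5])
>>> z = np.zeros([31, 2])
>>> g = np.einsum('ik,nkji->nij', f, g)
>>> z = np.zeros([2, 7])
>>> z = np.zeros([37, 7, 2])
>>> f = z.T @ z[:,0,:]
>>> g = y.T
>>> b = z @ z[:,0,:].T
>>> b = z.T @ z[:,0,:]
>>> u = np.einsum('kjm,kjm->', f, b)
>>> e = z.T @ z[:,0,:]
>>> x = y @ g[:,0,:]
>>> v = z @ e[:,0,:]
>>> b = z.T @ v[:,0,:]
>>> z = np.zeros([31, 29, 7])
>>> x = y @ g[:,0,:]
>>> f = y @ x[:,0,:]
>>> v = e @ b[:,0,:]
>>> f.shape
(31, 31, 31)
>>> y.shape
(31, 31, 31)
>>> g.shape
(31, 31, 31)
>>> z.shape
(31, 29, 7)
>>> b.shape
(2, 7, 2)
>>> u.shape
()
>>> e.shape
(2, 7, 2)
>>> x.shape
(31, 31, 31)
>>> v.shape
(2, 7, 2)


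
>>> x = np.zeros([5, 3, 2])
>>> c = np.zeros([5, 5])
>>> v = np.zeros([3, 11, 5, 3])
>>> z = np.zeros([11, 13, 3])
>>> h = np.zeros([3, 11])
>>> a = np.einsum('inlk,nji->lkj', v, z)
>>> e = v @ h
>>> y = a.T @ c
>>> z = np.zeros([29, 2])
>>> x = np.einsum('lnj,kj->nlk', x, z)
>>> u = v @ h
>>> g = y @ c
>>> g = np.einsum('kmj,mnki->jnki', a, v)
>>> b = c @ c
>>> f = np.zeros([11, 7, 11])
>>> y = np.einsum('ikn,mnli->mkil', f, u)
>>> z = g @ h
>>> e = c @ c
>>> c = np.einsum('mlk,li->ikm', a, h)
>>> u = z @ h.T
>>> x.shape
(3, 5, 29)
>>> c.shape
(11, 13, 5)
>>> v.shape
(3, 11, 5, 3)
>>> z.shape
(13, 11, 5, 11)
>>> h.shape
(3, 11)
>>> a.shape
(5, 3, 13)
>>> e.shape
(5, 5)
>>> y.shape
(3, 7, 11, 5)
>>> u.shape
(13, 11, 5, 3)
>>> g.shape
(13, 11, 5, 3)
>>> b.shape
(5, 5)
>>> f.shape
(11, 7, 11)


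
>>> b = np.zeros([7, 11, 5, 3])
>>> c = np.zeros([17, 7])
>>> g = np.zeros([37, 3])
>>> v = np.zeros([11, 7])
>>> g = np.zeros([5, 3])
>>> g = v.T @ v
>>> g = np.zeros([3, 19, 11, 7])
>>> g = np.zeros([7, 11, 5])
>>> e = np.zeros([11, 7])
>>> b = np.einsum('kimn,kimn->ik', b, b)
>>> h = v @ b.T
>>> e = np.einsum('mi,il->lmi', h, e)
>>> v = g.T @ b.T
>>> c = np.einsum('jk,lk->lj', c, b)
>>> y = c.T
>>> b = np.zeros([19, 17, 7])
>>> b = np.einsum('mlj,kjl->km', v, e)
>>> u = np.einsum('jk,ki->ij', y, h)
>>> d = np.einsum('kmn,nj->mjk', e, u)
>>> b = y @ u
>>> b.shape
(17, 17)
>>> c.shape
(11, 17)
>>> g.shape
(7, 11, 5)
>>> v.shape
(5, 11, 11)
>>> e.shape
(7, 11, 11)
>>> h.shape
(11, 11)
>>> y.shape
(17, 11)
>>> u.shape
(11, 17)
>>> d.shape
(11, 17, 7)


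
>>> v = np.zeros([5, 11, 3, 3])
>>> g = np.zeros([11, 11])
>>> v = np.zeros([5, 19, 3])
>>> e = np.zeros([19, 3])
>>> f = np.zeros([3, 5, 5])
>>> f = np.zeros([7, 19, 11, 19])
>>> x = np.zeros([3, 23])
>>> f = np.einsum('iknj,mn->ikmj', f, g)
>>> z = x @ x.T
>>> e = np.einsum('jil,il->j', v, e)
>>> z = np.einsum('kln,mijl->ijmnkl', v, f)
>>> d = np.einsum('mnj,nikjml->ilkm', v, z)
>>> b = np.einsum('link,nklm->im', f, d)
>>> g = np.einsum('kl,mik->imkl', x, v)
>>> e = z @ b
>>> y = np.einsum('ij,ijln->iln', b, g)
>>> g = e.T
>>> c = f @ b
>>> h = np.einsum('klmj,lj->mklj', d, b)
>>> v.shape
(5, 19, 3)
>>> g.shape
(5, 5, 3, 7, 11, 19)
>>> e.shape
(19, 11, 7, 3, 5, 5)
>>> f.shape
(7, 19, 11, 19)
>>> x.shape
(3, 23)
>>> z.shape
(19, 11, 7, 3, 5, 19)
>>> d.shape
(11, 19, 7, 5)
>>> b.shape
(19, 5)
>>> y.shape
(19, 3, 23)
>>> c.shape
(7, 19, 11, 5)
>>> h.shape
(7, 11, 19, 5)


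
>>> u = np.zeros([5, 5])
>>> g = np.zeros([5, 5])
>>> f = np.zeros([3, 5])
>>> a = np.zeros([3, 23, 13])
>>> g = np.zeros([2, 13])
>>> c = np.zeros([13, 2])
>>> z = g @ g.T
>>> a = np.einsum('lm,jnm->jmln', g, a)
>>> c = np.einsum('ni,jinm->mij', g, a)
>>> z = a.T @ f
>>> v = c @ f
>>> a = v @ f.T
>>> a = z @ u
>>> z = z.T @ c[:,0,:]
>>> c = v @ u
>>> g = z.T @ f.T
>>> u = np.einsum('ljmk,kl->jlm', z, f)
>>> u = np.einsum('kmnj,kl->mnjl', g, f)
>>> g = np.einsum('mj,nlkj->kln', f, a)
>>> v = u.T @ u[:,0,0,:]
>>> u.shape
(2, 13, 3, 5)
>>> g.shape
(13, 2, 23)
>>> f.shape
(3, 5)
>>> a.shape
(23, 2, 13, 5)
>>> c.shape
(23, 13, 5)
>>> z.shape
(5, 13, 2, 3)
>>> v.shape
(5, 3, 13, 5)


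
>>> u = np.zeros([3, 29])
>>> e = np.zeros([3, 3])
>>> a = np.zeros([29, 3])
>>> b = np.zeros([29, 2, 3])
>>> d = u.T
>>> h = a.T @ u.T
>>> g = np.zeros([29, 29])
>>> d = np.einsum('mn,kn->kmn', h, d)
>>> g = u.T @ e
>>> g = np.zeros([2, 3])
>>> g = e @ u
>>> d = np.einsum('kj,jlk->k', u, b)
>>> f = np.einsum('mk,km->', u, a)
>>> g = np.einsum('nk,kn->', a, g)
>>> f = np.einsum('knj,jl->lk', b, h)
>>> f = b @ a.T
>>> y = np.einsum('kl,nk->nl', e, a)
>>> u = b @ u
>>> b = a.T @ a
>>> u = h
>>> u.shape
(3, 3)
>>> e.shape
(3, 3)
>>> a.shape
(29, 3)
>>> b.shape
(3, 3)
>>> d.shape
(3,)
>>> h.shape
(3, 3)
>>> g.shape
()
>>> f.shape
(29, 2, 29)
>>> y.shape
(29, 3)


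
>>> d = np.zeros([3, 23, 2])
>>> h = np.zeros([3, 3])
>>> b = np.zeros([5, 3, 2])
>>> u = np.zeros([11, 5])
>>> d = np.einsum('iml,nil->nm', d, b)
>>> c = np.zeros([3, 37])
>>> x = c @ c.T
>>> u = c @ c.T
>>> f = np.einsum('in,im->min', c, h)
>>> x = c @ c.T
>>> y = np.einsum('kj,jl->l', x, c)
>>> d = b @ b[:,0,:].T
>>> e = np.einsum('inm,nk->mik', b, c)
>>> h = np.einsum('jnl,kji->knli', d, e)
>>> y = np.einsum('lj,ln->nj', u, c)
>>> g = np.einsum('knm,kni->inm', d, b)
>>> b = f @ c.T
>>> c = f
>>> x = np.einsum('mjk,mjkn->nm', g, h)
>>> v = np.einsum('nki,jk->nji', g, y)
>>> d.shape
(5, 3, 5)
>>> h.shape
(2, 3, 5, 37)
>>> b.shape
(3, 3, 3)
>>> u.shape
(3, 3)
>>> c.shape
(3, 3, 37)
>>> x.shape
(37, 2)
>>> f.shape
(3, 3, 37)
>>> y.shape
(37, 3)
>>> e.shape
(2, 5, 37)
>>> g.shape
(2, 3, 5)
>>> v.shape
(2, 37, 5)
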